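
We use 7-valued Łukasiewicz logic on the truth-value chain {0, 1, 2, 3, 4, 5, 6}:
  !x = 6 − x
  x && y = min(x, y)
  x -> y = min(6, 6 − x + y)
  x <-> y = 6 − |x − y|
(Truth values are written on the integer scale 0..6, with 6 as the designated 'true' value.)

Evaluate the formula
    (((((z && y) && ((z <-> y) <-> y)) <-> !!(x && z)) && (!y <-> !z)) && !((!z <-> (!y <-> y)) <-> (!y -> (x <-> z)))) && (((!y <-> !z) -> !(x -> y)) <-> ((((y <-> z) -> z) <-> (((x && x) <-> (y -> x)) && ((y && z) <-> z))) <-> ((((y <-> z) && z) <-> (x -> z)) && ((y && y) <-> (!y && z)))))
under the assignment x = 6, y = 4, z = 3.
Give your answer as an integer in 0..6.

1

z && y = 3 && 4 = 3
z <-> y = 3 <-> 4 = 5
(z <-> y) <-> y = 5 <-> 4 = 5
(z && y) && ((z <-> y) <-> y) = 3 && 5 = 3
x && z = 6 && 3 = 3
!(x && z) = !3 = 3
!!(x && z) = !3 = 3
((z && y) && ((z <-> y) <-> y)) <-> !!(x && z) = 3 <-> 3 = 6
!y = !4 = 2
!z = !3 = 3
!y <-> !z = 2 <-> 3 = 5
(((z && y) && ((z <-> y) <-> y)) <-> !!(x && z)) && (!y <-> !z) = 6 && 5 = 5
!z = !3 = 3
!y = !4 = 2
!y <-> y = 2 <-> 4 = 4
!z <-> (!y <-> y) = 3 <-> 4 = 5
!y = !4 = 2
x <-> z = 6 <-> 3 = 3
!y -> (x <-> z) = 2 -> 3 = 6
(!z <-> (!y <-> y)) <-> (!y -> (x <-> z)) = 5 <-> 6 = 5
!((!z <-> (!y <-> y)) <-> (!y -> (x <-> z))) = !5 = 1
((((z && y) && ((z <-> y) <-> y)) <-> !!(x && z)) && (!y <-> !z)) && !((!z <-> (!y <-> y)) <-> (!y -> (x <-> z))) = 5 && 1 = 1
!y = !4 = 2
!z = !3 = 3
!y <-> !z = 2 <-> 3 = 5
x -> y = 6 -> 4 = 4
!(x -> y) = !4 = 2
(!y <-> !z) -> !(x -> y) = 5 -> 2 = 3
y <-> z = 4 <-> 3 = 5
(y <-> z) -> z = 5 -> 3 = 4
x && x = 6 && 6 = 6
y -> x = 4 -> 6 = 6
(x && x) <-> (y -> x) = 6 <-> 6 = 6
y && z = 4 && 3 = 3
(y && z) <-> z = 3 <-> 3 = 6
((x && x) <-> (y -> x)) && ((y && z) <-> z) = 6 && 6 = 6
((y <-> z) -> z) <-> (((x && x) <-> (y -> x)) && ((y && z) <-> z)) = 4 <-> 6 = 4
y <-> z = 4 <-> 3 = 5
(y <-> z) && z = 5 && 3 = 3
x -> z = 6 -> 3 = 3
((y <-> z) && z) <-> (x -> z) = 3 <-> 3 = 6
y && y = 4 && 4 = 4
!y = !4 = 2
!y && z = 2 && 3 = 2
(y && y) <-> (!y && z) = 4 <-> 2 = 4
(((y <-> z) && z) <-> (x -> z)) && ((y && y) <-> (!y && z)) = 6 && 4 = 4
(((y <-> z) -> z) <-> (((x && x) <-> (y -> x)) && ((y && z) <-> z))) <-> ((((y <-> z) && z) <-> (x -> z)) && ((y && y) <-> (!y && z))) = 4 <-> 4 = 6
((!y <-> !z) -> !(x -> y)) <-> ((((y <-> z) -> z) <-> (((x && x) <-> (y -> x)) && ((y && z) <-> z))) <-> ((((y <-> z) && z) <-> (x -> z)) && ((y && y) <-> (!y && z)))) = 3 <-> 6 = 3
(((((z && y) && ((z <-> y) <-> y)) <-> !!(x && z)) && (!y <-> !z)) && !((!z <-> (!y <-> y)) <-> (!y -> (x <-> z)))) && (((!y <-> !z) -> !(x -> y)) <-> ((((y <-> z) -> z) <-> (((x && x) <-> (y -> x)) && ((y && z) <-> z))) <-> ((((y <-> z) && z) <-> (x -> z)) && ((y && y) <-> (!y && z))))) = 1 && 3 = 1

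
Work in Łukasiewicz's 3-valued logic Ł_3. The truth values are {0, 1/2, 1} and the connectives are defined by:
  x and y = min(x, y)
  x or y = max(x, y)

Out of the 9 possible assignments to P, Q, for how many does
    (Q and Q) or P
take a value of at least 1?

P = 0, Q = 0 ↦ 0  <
P = 0, Q = 1/2 ↦ 1/2  <
P = 0, Q = 1 ↦ 1  ≥
P = 1/2, Q = 0 ↦ 1/2  <
P = 1/2, Q = 1/2 ↦ 1/2  <
P = 1/2, Q = 1 ↦ 1  ≥
P = 1, Q = 0 ↦ 1  ≥
P = 1, Q = 1/2 ↦ 1  ≥
P = 1, Q = 1 ↦ 1  ≥
So 5 of the 9 assignments meet the threshold.

5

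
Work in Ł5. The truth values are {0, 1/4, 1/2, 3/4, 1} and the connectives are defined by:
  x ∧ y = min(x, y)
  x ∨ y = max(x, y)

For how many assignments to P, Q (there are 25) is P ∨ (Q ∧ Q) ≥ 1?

value 1: 9 assignments (counts)
value 3/4: 7 assignments
value 1/2: 5 assignments
value 1/4: 3 assignments
value 0: 1 assignment
So 9 of the 25 assignments meet the threshold.

9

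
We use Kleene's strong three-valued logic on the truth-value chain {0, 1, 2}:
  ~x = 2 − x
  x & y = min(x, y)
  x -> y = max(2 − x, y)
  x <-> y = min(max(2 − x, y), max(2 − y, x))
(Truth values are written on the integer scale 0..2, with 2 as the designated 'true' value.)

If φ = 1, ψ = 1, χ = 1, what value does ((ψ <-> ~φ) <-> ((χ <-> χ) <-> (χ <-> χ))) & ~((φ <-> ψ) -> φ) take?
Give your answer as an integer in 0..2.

1

~φ = ~1 = 1
ψ <-> ~φ = 1 <-> 1 = 1
χ <-> χ = 1 <-> 1 = 1
χ <-> χ = 1 <-> 1 = 1
(χ <-> χ) <-> (χ <-> χ) = 1 <-> 1 = 1
(ψ <-> ~φ) <-> ((χ <-> χ) <-> (χ <-> χ)) = 1 <-> 1 = 1
φ <-> ψ = 1 <-> 1 = 1
(φ <-> ψ) -> φ = 1 -> 1 = 1
~((φ <-> ψ) -> φ) = ~1 = 1
((ψ <-> ~φ) <-> ((χ <-> χ) <-> (χ <-> χ))) & ~((φ <-> ψ) -> φ) = 1 & 1 = 1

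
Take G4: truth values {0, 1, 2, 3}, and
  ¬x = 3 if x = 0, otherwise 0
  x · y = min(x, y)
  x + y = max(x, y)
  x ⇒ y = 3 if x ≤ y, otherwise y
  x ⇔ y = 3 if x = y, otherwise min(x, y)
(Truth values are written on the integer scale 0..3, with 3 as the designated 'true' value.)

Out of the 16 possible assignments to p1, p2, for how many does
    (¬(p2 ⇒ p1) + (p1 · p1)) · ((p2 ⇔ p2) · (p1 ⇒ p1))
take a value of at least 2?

p1 = 0, p2 = 0 ↦ 0  <
p1 = 0, p2 = 1 ↦ 3  ≥
p1 = 0, p2 = 2 ↦ 3  ≥
p1 = 0, p2 = 3 ↦ 3  ≥
p1 = 1, p2 = 0 ↦ 1  <
p1 = 1, p2 = 1 ↦ 1  <
p1 = 1, p2 = 2 ↦ 1  <
p1 = 1, p2 = 3 ↦ 1  <
p1 = 2, p2 = 0 ↦ 2  ≥
p1 = 2, p2 = 1 ↦ 2  ≥
p1 = 2, p2 = 2 ↦ 2  ≥
p1 = 2, p2 = 3 ↦ 2  ≥
p1 = 3, p2 = 0 ↦ 3  ≥
p1 = 3, p2 = 1 ↦ 3  ≥
p1 = 3, p2 = 2 ↦ 3  ≥
p1 = 3, p2 = 3 ↦ 3  ≥
So 11 of the 16 assignments meet the threshold.

11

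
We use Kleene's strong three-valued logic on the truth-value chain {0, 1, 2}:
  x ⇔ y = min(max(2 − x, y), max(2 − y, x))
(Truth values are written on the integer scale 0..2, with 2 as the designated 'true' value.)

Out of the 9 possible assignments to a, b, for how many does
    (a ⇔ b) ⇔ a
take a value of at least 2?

2

a = 0, b = 0 ↦ 0  <
a = 0, b = 1 ↦ 1  <
a = 0, b = 2 ↦ 2  ≥
a = 1, b = 0 ↦ 1  <
a = 1, b = 1 ↦ 1  <
a = 1, b = 2 ↦ 1  <
a = 2, b = 0 ↦ 0  <
a = 2, b = 1 ↦ 1  <
a = 2, b = 2 ↦ 2  ≥
So 2 of the 9 assignments meet the threshold.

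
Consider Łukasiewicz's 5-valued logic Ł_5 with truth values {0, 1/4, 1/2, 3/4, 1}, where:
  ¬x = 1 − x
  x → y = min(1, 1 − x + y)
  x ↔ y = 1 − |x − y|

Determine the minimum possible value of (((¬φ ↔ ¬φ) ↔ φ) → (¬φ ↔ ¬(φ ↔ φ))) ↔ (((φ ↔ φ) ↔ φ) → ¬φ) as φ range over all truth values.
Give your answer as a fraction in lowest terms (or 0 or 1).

0

Take φ = 1:
¬φ = ¬1 = 0
¬φ = ¬1 = 0
¬φ ↔ ¬φ = 0 ↔ 0 = 1
(¬φ ↔ ¬φ) ↔ φ = 1 ↔ 1 = 1
¬φ = ¬1 = 0
φ ↔ φ = 1 ↔ 1 = 1
¬(φ ↔ φ) = ¬1 = 0
¬φ ↔ ¬(φ ↔ φ) = 0 ↔ 0 = 1
((¬φ ↔ ¬φ) ↔ φ) → (¬φ ↔ ¬(φ ↔ φ)) = 1 → 1 = 1
φ ↔ φ = 1 ↔ 1 = 1
(φ ↔ φ) ↔ φ = 1 ↔ 1 = 1
¬φ = ¬1 = 0
((φ ↔ φ) ↔ φ) → ¬φ = 1 → 0 = 0
(((¬φ ↔ ¬φ) ↔ φ) → (¬φ ↔ ¬(φ ↔ φ))) ↔ (((φ ↔ φ) ↔ φ) → ¬φ) = 1 ↔ 0 = 0
No assignment yields a value below 0, so this is the minimum.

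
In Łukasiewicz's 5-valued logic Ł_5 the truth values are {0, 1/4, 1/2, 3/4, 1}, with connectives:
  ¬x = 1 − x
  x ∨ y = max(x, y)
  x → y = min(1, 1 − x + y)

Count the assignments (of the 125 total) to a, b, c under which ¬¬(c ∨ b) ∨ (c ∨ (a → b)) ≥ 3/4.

value 1: 85 assignments (counts)
value 3/4: 22 assignments (counts)
value 1/2: 12 assignments
value 1/4: 5 assignments
value 0: 1 assignment
So 107 of the 125 assignments meet the threshold.

107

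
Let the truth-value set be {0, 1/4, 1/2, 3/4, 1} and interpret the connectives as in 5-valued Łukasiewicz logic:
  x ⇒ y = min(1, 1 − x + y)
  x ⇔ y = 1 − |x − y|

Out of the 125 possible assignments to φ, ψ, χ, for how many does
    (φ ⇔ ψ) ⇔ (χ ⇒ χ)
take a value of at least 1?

25

value 1: 25 assignments (counts)
value 3/4: 40 assignments
value 1/2: 30 assignments
value 1/4: 20 assignments
value 0: 10 assignments
So 25 of the 125 assignments meet the threshold.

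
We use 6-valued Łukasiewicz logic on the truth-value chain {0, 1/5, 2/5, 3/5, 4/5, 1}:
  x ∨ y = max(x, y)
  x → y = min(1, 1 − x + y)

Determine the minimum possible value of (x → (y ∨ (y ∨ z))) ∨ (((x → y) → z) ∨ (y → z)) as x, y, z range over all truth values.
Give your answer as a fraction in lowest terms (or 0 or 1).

Take x = 4/5, y = 2/5, z = 0:
y ∨ z = 2/5 ∨ 0 = 2/5
y ∨ (y ∨ z) = 2/5 ∨ 2/5 = 2/5
x → (y ∨ (y ∨ z)) = 4/5 → 2/5 = 3/5
x → y = 4/5 → 2/5 = 3/5
(x → y) → z = 3/5 → 0 = 2/5
y → z = 2/5 → 0 = 3/5
((x → y) → z) ∨ (y → z) = 2/5 ∨ 3/5 = 3/5
(x → (y ∨ (y ∨ z))) ∨ (((x → y) → z) ∨ (y → z)) = 3/5 ∨ 3/5 = 3/5
No assignment yields a value below 3/5, so this is the minimum.

3/5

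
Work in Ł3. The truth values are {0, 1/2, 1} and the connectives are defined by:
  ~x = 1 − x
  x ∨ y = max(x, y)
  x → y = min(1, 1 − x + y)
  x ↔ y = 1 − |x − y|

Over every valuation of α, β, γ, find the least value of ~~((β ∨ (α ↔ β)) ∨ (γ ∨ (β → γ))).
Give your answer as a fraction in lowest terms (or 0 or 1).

Take α = 0, β = 1/2, γ = 0:
α ↔ β = 0 ↔ 1/2 = 1/2
β ∨ (α ↔ β) = 1/2 ∨ 1/2 = 1/2
β → γ = 1/2 → 0 = 1/2
γ ∨ (β → γ) = 0 ∨ 1/2 = 1/2
(β ∨ (α ↔ β)) ∨ (γ ∨ (β → γ)) = 1/2 ∨ 1/2 = 1/2
~((β ∨ (α ↔ β)) ∨ (γ ∨ (β → γ))) = ~1/2 = 1/2
~~((β ∨ (α ↔ β)) ∨ (γ ∨ (β → γ))) = ~1/2 = 1/2
No assignment yields a value below 1/2, so this is the minimum.

1/2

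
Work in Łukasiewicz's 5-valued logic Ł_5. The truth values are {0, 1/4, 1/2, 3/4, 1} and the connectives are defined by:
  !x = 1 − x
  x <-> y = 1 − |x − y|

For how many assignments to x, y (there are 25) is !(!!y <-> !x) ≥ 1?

2

value 1: 2 assignments (counts)
value 3/4: 4 assignments
value 1/2: 6 assignments
value 1/4: 8 assignments
value 0: 5 assignments
So 2 of the 25 assignments meet the threshold.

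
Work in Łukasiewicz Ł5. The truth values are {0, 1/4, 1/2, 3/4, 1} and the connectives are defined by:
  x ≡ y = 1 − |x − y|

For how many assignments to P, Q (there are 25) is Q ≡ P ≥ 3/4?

value 1: 5 assignments (counts)
value 3/4: 8 assignments (counts)
value 1/2: 6 assignments
value 1/4: 4 assignments
value 0: 2 assignments
So 13 of the 25 assignments meet the threshold.

13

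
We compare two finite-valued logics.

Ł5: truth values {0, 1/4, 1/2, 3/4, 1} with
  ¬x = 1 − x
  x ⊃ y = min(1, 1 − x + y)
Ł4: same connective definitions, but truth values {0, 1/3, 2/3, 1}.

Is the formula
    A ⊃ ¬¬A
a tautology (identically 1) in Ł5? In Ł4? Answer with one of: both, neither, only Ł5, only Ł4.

In Ł5: every assignment gives 1 — tautology.
In Ł4: every assignment gives 1 — tautology.

both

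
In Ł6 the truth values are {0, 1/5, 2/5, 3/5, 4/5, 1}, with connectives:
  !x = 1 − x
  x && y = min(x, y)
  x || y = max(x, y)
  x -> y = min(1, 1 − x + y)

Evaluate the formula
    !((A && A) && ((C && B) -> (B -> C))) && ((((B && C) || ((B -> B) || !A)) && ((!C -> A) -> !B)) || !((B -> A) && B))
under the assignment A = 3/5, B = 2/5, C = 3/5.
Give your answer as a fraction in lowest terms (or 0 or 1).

2/5

A && A = 3/5 && 3/5 = 3/5
C && B = 3/5 && 2/5 = 2/5
B -> C = 2/5 -> 3/5 = 1
(C && B) -> (B -> C) = 2/5 -> 1 = 1
(A && A) && ((C && B) -> (B -> C)) = 3/5 && 1 = 3/5
!((A && A) && ((C && B) -> (B -> C))) = !3/5 = 2/5
B && C = 2/5 && 3/5 = 2/5
B -> B = 2/5 -> 2/5 = 1
!A = !3/5 = 2/5
(B -> B) || !A = 1 || 2/5 = 1
(B && C) || ((B -> B) || !A) = 2/5 || 1 = 1
!C = !3/5 = 2/5
!C -> A = 2/5 -> 3/5 = 1
!B = !2/5 = 3/5
(!C -> A) -> !B = 1 -> 3/5 = 3/5
((B && C) || ((B -> B) || !A)) && ((!C -> A) -> !B) = 1 && 3/5 = 3/5
B -> A = 2/5 -> 3/5 = 1
(B -> A) && B = 1 && 2/5 = 2/5
!((B -> A) && B) = !2/5 = 3/5
(((B && C) || ((B -> B) || !A)) && ((!C -> A) -> !B)) || !((B -> A) && B) = 3/5 || 3/5 = 3/5
!((A && A) && ((C && B) -> (B -> C))) && ((((B && C) || ((B -> B) || !A)) && ((!C -> A) -> !B)) || !((B -> A) && B)) = 2/5 && 3/5 = 2/5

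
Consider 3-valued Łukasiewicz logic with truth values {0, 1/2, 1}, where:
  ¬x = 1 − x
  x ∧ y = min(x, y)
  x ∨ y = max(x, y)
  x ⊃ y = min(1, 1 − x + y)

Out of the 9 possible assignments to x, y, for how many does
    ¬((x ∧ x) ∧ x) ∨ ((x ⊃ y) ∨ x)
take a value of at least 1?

8

x = 0, y = 0 ↦ 1  ≥
x = 0, y = 1/2 ↦ 1  ≥
x = 0, y = 1 ↦ 1  ≥
x = 1/2, y = 0 ↦ 1/2  <
x = 1/2, y = 1/2 ↦ 1  ≥
x = 1/2, y = 1 ↦ 1  ≥
x = 1, y = 0 ↦ 1  ≥
x = 1, y = 1/2 ↦ 1  ≥
x = 1, y = 1 ↦ 1  ≥
So 8 of the 9 assignments meet the threshold.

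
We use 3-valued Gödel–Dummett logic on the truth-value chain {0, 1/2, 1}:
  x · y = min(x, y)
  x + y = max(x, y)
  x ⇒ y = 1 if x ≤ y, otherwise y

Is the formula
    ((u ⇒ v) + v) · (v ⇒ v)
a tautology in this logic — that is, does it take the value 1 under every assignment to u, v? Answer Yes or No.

Counterexample: take u = 1/2, v = 0.
u ⇒ v = 1/2 ⇒ 0 = 0
(u ⇒ v) + v = 0 + 0 = 0
v ⇒ v = 0 ⇒ 0 = 1
((u ⇒ v) + v) · (v ⇒ v) = 0 · 1 = 0
This gives 0 ≠ 1.

No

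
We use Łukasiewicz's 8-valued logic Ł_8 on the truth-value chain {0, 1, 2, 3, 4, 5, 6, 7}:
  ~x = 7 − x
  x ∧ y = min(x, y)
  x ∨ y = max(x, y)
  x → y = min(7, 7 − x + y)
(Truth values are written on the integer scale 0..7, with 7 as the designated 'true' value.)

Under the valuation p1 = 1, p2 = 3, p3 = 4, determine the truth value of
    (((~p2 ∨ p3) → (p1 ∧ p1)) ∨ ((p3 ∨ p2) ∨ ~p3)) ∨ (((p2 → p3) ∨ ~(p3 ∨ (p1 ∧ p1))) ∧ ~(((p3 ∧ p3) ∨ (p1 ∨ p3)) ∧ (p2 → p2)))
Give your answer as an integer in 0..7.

4

~p2 = ~3 = 4
~p2 ∨ p3 = 4 ∨ 4 = 4
p1 ∧ p1 = 1 ∧ 1 = 1
(~p2 ∨ p3) → (p1 ∧ p1) = 4 → 1 = 4
p3 ∨ p2 = 4 ∨ 3 = 4
~p3 = ~4 = 3
(p3 ∨ p2) ∨ ~p3 = 4 ∨ 3 = 4
((~p2 ∨ p3) → (p1 ∧ p1)) ∨ ((p3 ∨ p2) ∨ ~p3) = 4 ∨ 4 = 4
p2 → p3 = 3 → 4 = 7
p1 ∧ p1 = 1 ∧ 1 = 1
p3 ∨ (p1 ∧ p1) = 4 ∨ 1 = 4
~(p3 ∨ (p1 ∧ p1)) = ~4 = 3
(p2 → p3) ∨ ~(p3 ∨ (p1 ∧ p1)) = 7 ∨ 3 = 7
p3 ∧ p3 = 4 ∧ 4 = 4
p1 ∨ p3 = 1 ∨ 4 = 4
(p3 ∧ p3) ∨ (p1 ∨ p3) = 4 ∨ 4 = 4
p2 → p2 = 3 → 3 = 7
((p3 ∧ p3) ∨ (p1 ∨ p3)) ∧ (p2 → p2) = 4 ∧ 7 = 4
~(((p3 ∧ p3) ∨ (p1 ∨ p3)) ∧ (p2 → p2)) = ~4 = 3
((p2 → p3) ∨ ~(p3 ∨ (p1 ∧ p1))) ∧ ~(((p3 ∧ p3) ∨ (p1 ∨ p3)) ∧ (p2 → p2)) = 7 ∧ 3 = 3
(((~p2 ∨ p3) → (p1 ∧ p1)) ∨ ((p3 ∨ p2) ∨ ~p3)) ∨ (((p2 → p3) ∨ ~(p3 ∨ (p1 ∧ p1))) ∧ ~(((p3 ∧ p3) ∨ (p1 ∨ p3)) ∧ (p2 → p2))) = 4 ∨ 3 = 4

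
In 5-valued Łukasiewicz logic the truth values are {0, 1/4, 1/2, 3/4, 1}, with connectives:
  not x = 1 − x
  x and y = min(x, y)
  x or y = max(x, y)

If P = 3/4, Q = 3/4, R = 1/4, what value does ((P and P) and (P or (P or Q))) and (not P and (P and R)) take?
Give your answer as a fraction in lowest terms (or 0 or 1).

P and P = 3/4 and 3/4 = 3/4
P or Q = 3/4 or 3/4 = 3/4
P or (P or Q) = 3/4 or 3/4 = 3/4
(P and P) and (P or (P or Q)) = 3/4 and 3/4 = 3/4
not P = not 3/4 = 1/4
P and R = 3/4 and 1/4 = 1/4
not P and (P and R) = 1/4 and 1/4 = 1/4
((P and P) and (P or (P or Q))) and (not P and (P and R)) = 3/4 and 1/4 = 1/4

1/4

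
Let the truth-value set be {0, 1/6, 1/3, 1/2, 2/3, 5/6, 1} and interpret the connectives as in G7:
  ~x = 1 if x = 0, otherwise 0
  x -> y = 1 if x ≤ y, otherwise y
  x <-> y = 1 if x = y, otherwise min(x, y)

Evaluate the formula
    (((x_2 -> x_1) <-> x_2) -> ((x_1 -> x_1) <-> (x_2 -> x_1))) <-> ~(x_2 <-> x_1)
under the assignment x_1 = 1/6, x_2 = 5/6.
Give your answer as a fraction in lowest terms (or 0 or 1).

0

x_2 -> x_1 = 5/6 -> 1/6 = 1/6
(x_2 -> x_1) <-> x_2 = 1/6 <-> 5/6 = 1/6
x_1 -> x_1 = 1/6 -> 1/6 = 1
x_2 -> x_1 = 5/6 -> 1/6 = 1/6
(x_1 -> x_1) <-> (x_2 -> x_1) = 1 <-> 1/6 = 1/6
((x_2 -> x_1) <-> x_2) -> ((x_1 -> x_1) <-> (x_2 -> x_1)) = 1/6 -> 1/6 = 1
x_2 <-> x_1 = 5/6 <-> 1/6 = 1/6
~(x_2 <-> x_1) = ~1/6 = 0
(((x_2 -> x_1) <-> x_2) -> ((x_1 -> x_1) <-> (x_2 -> x_1))) <-> ~(x_2 <-> x_1) = 1 <-> 0 = 0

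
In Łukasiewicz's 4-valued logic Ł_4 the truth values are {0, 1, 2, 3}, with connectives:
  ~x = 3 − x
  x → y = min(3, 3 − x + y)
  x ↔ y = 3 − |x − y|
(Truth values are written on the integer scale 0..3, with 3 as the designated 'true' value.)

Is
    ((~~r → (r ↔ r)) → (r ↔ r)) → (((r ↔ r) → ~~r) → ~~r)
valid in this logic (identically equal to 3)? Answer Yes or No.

Yes

r = 0 ↦ 3
r = 1 ↦ 3
r = 2 ↦ 3
r = 3 ↦ 3
Every assignment gives a value ≥ 3.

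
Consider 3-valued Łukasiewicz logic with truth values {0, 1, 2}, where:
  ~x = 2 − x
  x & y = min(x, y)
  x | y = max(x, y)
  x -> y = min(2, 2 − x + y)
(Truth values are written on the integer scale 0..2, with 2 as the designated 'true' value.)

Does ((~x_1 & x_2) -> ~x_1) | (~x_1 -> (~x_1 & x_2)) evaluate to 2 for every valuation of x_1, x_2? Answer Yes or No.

x_1 = 0, x_2 = 0 ↦ 2
x_1 = 0, x_2 = 1 ↦ 2
x_1 = 0, x_2 = 2 ↦ 2
x_1 = 1, x_2 = 0 ↦ 2
x_1 = 1, x_2 = 1 ↦ 2
x_1 = 1, x_2 = 2 ↦ 2
x_1 = 2, x_2 = 0 ↦ 2
x_1 = 2, x_2 = 1 ↦ 2
x_1 = 2, x_2 = 2 ↦ 2
Every assignment gives a value ≥ 2.

Yes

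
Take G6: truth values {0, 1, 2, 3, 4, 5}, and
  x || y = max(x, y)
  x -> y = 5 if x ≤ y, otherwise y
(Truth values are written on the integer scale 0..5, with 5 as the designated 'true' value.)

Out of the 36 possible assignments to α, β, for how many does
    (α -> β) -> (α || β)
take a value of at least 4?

value 5: 21 assignments (counts)
value 4: 5 assignments (counts)
value 3: 4 assignments
value 2: 3 assignments
value 1: 2 assignments
value 0: 1 assignment
So 26 of the 36 assignments meet the threshold.

26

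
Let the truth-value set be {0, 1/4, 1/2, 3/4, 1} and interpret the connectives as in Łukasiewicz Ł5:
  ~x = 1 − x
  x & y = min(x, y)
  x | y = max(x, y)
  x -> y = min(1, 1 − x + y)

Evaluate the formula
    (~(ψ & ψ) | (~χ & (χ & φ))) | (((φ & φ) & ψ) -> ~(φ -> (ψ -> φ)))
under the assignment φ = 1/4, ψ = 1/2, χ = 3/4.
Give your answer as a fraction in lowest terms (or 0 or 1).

ψ & ψ = 1/2 & 1/2 = 1/2
~(ψ & ψ) = ~1/2 = 1/2
~χ = ~3/4 = 1/4
χ & φ = 3/4 & 1/4 = 1/4
~χ & (χ & φ) = 1/4 & 1/4 = 1/4
~(ψ & ψ) | (~χ & (χ & φ)) = 1/2 | 1/4 = 1/2
φ & φ = 1/4 & 1/4 = 1/4
(φ & φ) & ψ = 1/4 & 1/2 = 1/4
ψ -> φ = 1/2 -> 1/4 = 3/4
φ -> (ψ -> φ) = 1/4 -> 3/4 = 1
~(φ -> (ψ -> φ)) = ~1 = 0
((φ & φ) & ψ) -> ~(φ -> (ψ -> φ)) = 1/4 -> 0 = 3/4
(~(ψ & ψ) | (~χ & (χ & φ))) | (((φ & φ) & ψ) -> ~(φ -> (ψ -> φ))) = 1/2 | 3/4 = 3/4

3/4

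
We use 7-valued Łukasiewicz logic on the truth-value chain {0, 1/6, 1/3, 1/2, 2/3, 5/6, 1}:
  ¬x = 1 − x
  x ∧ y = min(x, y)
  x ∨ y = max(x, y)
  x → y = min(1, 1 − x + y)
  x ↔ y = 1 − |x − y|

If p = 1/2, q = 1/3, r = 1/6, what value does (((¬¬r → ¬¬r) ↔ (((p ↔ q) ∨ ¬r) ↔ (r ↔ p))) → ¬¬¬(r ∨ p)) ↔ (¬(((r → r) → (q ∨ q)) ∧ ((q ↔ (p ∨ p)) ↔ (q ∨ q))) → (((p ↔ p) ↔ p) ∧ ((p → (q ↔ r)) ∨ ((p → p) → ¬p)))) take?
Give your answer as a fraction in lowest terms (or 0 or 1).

¬r = ¬1/6 = 5/6
¬¬r = ¬5/6 = 1/6
¬r = ¬1/6 = 5/6
¬¬r = ¬5/6 = 1/6
¬¬r → ¬¬r = 1/6 → 1/6 = 1
p ↔ q = 1/2 ↔ 1/3 = 5/6
¬r = ¬1/6 = 5/6
(p ↔ q) ∨ ¬r = 5/6 ∨ 5/6 = 5/6
r ↔ p = 1/6 ↔ 1/2 = 2/3
((p ↔ q) ∨ ¬r) ↔ (r ↔ p) = 5/6 ↔ 2/3 = 5/6
(¬¬r → ¬¬r) ↔ (((p ↔ q) ∨ ¬r) ↔ (r ↔ p)) = 1 ↔ 5/6 = 5/6
r ∨ p = 1/6 ∨ 1/2 = 1/2
¬(r ∨ p) = ¬1/2 = 1/2
¬¬(r ∨ p) = ¬1/2 = 1/2
¬¬¬(r ∨ p) = ¬1/2 = 1/2
((¬¬r → ¬¬r) ↔ (((p ↔ q) ∨ ¬r) ↔ (r ↔ p))) → ¬¬¬(r ∨ p) = 5/6 → 1/2 = 2/3
r → r = 1/6 → 1/6 = 1
q ∨ q = 1/3 ∨ 1/3 = 1/3
(r → r) → (q ∨ q) = 1 → 1/3 = 1/3
p ∨ p = 1/2 ∨ 1/2 = 1/2
q ↔ (p ∨ p) = 1/3 ↔ 1/2 = 5/6
q ∨ q = 1/3 ∨ 1/3 = 1/3
(q ↔ (p ∨ p)) ↔ (q ∨ q) = 5/6 ↔ 1/3 = 1/2
((r → r) → (q ∨ q)) ∧ ((q ↔ (p ∨ p)) ↔ (q ∨ q)) = 1/3 ∧ 1/2 = 1/3
¬(((r → r) → (q ∨ q)) ∧ ((q ↔ (p ∨ p)) ↔ (q ∨ q))) = ¬1/3 = 2/3
p ↔ p = 1/2 ↔ 1/2 = 1
(p ↔ p) ↔ p = 1 ↔ 1/2 = 1/2
q ↔ r = 1/3 ↔ 1/6 = 5/6
p → (q ↔ r) = 1/2 → 5/6 = 1
p → p = 1/2 → 1/2 = 1
¬p = ¬1/2 = 1/2
(p → p) → ¬p = 1 → 1/2 = 1/2
(p → (q ↔ r)) ∨ ((p → p) → ¬p) = 1 ∨ 1/2 = 1
((p ↔ p) ↔ p) ∧ ((p → (q ↔ r)) ∨ ((p → p) → ¬p)) = 1/2 ∧ 1 = 1/2
¬(((r → r) → (q ∨ q)) ∧ ((q ↔ (p ∨ p)) ↔ (q ∨ q))) → (((p ↔ p) ↔ p) ∧ ((p → (q ↔ r)) ∨ ((p → p) → ¬p))) = 2/3 → 1/2 = 5/6
(((¬¬r → ¬¬r) ↔ (((p ↔ q) ∨ ¬r) ↔ (r ↔ p))) → ¬¬¬(r ∨ p)) ↔ (¬(((r → r) → (q ∨ q)) ∧ ((q ↔ (p ∨ p)) ↔ (q ∨ q))) → (((p ↔ p) ↔ p) ∧ ((p → (q ↔ r)) ∨ ((p → p) → ¬p)))) = 2/3 ↔ 5/6 = 5/6

5/6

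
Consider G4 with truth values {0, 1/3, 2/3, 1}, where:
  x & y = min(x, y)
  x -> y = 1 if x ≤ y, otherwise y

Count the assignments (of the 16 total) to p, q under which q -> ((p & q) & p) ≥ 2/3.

p = 0, q = 0 ↦ 1  ≥
p = 0, q = 1/3 ↦ 0  <
p = 0, q = 2/3 ↦ 0  <
p = 0, q = 1 ↦ 0  <
p = 1/3, q = 0 ↦ 1  ≥
p = 1/3, q = 1/3 ↦ 1  ≥
p = 1/3, q = 2/3 ↦ 1/3  <
p = 1/3, q = 1 ↦ 1/3  <
p = 2/3, q = 0 ↦ 1  ≥
p = 2/3, q = 1/3 ↦ 1  ≥
p = 2/3, q = 2/3 ↦ 1  ≥
p = 2/3, q = 1 ↦ 2/3  ≥
p = 1, q = 0 ↦ 1  ≥
p = 1, q = 1/3 ↦ 1  ≥
p = 1, q = 2/3 ↦ 1  ≥
p = 1, q = 1 ↦ 1  ≥
So 11 of the 16 assignments meet the threshold.

11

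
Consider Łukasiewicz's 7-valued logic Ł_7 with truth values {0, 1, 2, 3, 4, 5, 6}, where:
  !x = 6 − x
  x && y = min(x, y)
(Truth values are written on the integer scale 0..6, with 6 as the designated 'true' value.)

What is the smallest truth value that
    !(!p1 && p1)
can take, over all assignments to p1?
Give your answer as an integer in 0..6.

Take p1 = 3:
!p1 = !3 = 3
!p1 && p1 = 3 && 3 = 3
!(!p1 && p1) = !3 = 3
No assignment yields a value below 3, so this is the minimum.

3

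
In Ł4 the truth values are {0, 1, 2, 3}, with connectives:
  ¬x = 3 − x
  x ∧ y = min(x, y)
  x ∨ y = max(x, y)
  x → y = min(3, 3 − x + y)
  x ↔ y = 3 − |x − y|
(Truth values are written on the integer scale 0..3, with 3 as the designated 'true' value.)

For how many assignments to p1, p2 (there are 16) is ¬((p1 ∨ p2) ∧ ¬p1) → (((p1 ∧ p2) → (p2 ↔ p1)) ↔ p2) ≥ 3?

7

p1 = 0, p2 = 0 ↦ 0  <
p1 = 0, p2 = 1 ↦ 2  <
p1 = 0, p2 = 2 ↦ 3  ≥
p1 = 0, p2 = 3 ↦ 3  ≥
p1 = 1, p2 = 0 ↦ 1  <
p1 = 1, p2 = 1 ↦ 2  <
p1 = 1, p2 = 2 ↦ 3  ≥
p1 = 1, p2 = 3 ↦ 3  ≥
p1 = 2, p2 = 0 ↦ 1  <
p1 = 2, p2 = 1 ↦ 2  <
p1 = 2, p2 = 2 ↦ 3  ≥
p1 = 2, p2 = 3 ↦ 3  ≥
p1 = 3, p2 = 0 ↦ 0  <
p1 = 3, p2 = 1 ↦ 1  <
p1 = 3, p2 = 2 ↦ 2  <
p1 = 3, p2 = 3 ↦ 3  ≥
So 7 of the 16 assignments meet the threshold.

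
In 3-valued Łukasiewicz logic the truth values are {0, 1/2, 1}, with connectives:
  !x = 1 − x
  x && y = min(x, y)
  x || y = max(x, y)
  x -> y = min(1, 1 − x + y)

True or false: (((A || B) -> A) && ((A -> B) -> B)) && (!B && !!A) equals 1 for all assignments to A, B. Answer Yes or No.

Counterexample: take A = 0, B = 0.
A || B = 0 || 0 = 0
(A || B) -> A = 0 -> 0 = 1
A -> B = 0 -> 0 = 1
(A -> B) -> B = 1 -> 0 = 0
((A || B) -> A) && ((A -> B) -> B) = 1 && 0 = 0
!B = !0 = 1
!A = !0 = 1
!!A = !1 = 0
!B && !!A = 1 && 0 = 0
(((A || B) -> A) && ((A -> B) -> B)) && (!B && !!A) = 0 && 0 = 0
This gives 0 ≠ 1.

No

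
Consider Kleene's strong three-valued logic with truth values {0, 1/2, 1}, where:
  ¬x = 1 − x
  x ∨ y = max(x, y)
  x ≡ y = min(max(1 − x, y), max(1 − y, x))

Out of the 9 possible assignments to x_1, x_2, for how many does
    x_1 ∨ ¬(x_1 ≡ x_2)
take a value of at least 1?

x_1 = 0, x_2 = 0 ↦ 0  <
x_1 = 0, x_2 = 1/2 ↦ 1/2  <
x_1 = 0, x_2 = 1 ↦ 1  ≥
x_1 = 1/2, x_2 = 0 ↦ 1/2  <
x_1 = 1/2, x_2 = 1/2 ↦ 1/2  <
x_1 = 1/2, x_2 = 1 ↦ 1/2  <
x_1 = 1, x_2 = 0 ↦ 1  ≥
x_1 = 1, x_2 = 1/2 ↦ 1  ≥
x_1 = 1, x_2 = 1 ↦ 1  ≥
So 4 of the 9 assignments meet the threshold.

4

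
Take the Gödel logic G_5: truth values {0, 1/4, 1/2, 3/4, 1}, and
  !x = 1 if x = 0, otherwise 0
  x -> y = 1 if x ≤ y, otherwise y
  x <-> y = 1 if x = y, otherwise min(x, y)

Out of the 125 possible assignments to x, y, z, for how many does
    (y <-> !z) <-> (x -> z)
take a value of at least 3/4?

21

value 1: 19 assignments (counts)
value 3/4: 2 assignments (counts)
value 1/2: 3 assignments
value 1/4: 4 assignments
value 0: 97 assignments
So 21 of the 125 assignments meet the threshold.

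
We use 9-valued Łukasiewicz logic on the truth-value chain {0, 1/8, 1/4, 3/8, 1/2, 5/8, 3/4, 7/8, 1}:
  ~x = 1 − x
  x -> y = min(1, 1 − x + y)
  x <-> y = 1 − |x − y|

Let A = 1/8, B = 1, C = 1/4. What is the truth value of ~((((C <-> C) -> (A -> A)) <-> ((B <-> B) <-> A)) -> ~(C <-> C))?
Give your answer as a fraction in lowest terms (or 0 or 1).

1/8

C <-> C = 1/4 <-> 1/4 = 1
A -> A = 1/8 -> 1/8 = 1
(C <-> C) -> (A -> A) = 1 -> 1 = 1
B <-> B = 1 <-> 1 = 1
(B <-> B) <-> A = 1 <-> 1/8 = 1/8
((C <-> C) -> (A -> A)) <-> ((B <-> B) <-> A) = 1 <-> 1/8 = 1/8
C <-> C = 1/4 <-> 1/4 = 1
~(C <-> C) = ~1 = 0
(((C <-> C) -> (A -> A)) <-> ((B <-> B) <-> A)) -> ~(C <-> C) = 1/8 -> 0 = 7/8
~((((C <-> C) -> (A -> A)) <-> ((B <-> B) <-> A)) -> ~(C <-> C)) = ~7/8 = 1/8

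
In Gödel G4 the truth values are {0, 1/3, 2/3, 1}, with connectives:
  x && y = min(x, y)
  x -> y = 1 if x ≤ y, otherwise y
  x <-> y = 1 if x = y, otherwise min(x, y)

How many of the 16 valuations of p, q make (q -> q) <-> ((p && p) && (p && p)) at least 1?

4

p = 0, q = 0 ↦ 0  <
p = 0, q = 1/3 ↦ 0  <
p = 0, q = 2/3 ↦ 0  <
p = 0, q = 1 ↦ 0  <
p = 1/3, q = 0 ↦ 1/3  <
p = 1/3, q = 1/3 ↦ 1/3  <
p = 1/3, q = 2/3 ↦ 1/3  <
p = 1/3, q = 1 ↦ 1/3  <
p = 2/3, q = 0 ↦ 2/3  <
p = 2/3, q = 1/3 ↦ 2/3  <
p = 2/3, q = 2/3 ↦ 2/3  <
p = 2/3, q = 1 ↦ 2/3  <
p = 1, q = 0 ↦ 1  ≥
p = 1, q = 1/3 ↦ 1  ≥
p = 1, q = 2/3 ↦ 1  ≥
p = 1, q = 1 ↦ 1  ≥
So 4 of the 16 assignments meet the threshold.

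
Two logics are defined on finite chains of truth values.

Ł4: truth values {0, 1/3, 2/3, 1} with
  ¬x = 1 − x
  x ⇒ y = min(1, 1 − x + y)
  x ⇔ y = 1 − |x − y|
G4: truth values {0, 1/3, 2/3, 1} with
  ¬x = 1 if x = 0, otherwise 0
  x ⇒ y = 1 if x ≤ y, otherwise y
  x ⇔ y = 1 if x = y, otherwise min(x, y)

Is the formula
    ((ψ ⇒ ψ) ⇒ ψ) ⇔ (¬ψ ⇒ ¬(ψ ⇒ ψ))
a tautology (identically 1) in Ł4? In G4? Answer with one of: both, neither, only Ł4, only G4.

In Ł4: every assignment gives 1 — tautology.
In G4: at ψ = 1/3 the value is 1/3 — not a tautology.

only Ł4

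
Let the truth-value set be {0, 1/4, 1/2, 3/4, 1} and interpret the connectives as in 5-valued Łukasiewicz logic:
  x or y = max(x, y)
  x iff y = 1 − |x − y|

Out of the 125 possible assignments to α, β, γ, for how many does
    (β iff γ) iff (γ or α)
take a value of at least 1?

34

value 1: 34 assignments (counts)
value 3/4: 43 assignments
value 1/2: 28 assignments
value 1/4: 13 assignments
value 0: 7 assignments
So 34 of the 125 assignments meet the threshold.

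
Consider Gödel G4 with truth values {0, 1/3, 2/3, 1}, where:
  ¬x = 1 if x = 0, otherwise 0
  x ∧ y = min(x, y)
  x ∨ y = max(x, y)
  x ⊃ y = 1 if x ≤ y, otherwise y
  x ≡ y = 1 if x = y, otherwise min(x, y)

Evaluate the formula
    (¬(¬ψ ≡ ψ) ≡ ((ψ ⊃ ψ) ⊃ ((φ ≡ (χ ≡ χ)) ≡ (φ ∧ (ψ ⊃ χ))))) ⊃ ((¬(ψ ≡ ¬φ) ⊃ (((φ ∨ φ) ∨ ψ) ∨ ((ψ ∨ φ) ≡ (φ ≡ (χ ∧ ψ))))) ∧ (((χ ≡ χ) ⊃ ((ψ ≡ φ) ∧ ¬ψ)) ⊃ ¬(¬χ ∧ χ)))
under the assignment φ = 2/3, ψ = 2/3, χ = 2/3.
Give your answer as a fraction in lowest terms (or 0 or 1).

2/3

¬ψ = ¬2/3 = 0
¬ψ ≡ ψ = 0 ≡ 2/3 = 0
¬(¬ψ ≡ ψ) = ¬0 = 1
ψ ⊃ ψ = 2/3 ⊃ 2/3 = 1
χ ≡ χ = 2/3 ≡ 2/3 = 1
φ ≡ (χ ≡ χ) = 2/3 ≡ 1 = 2/3
ψ ⊃ χ = 2/3 ⊃ 2/3 = 1
φ ∧ (ψ ⊃ χ) = 2/3 ∧ 1 = 2/3
(φ ≡ (χ ≡ χ)) ≡ (φ ∧ (ψ ⊃ χ)) = 2/3 ≡ 2/3 = 1
(ψ ⊃ ψ) ⊃ ((φ ≡ (χ ≡ χ)) ≡ (φ ∧ (ψ ⊃ χ))) = 1 ⊃ 1 = 1
¬(¬ψ ≡ ψ) ≡ ((ψ ⊃ ψ) ⊃ ((φ ≡ (χ ≡ χ)) ≡ (φ ∧ (ψ ⊃ χ)))) = 1 ≡ 1 = 1
¬φ = ¬2/3 = 0
ψ ≡ ¬φ = 2/3 ≡ 0 = 0
¬(ψ ≡ ¬φ) = ¬0 = 1
φ ∨ φ = 2/3 ∨ 2/3 = 2/3
(φ ∨ φ) ∨ ψ = 2/3 ∨ 2/3 = 2/3
ψ ∨ φ = 2/3 ∨ 2/3 = 2/3
χ ∧ ψ = 2/3 ∧ 2/3 = 2/3
φ ≡ (χ ∧ ψ) = 2/3 ≡ 2/3 = 1
(ψ ∨ φ) ≡ (φ ≡ (χ ∧ ψ)) = 2/3 ≡ 1 = 2/3
((φ ∨ φ) ∨ ψ) ∨ ((ψ ∨ φ) ≡ (φ ≡ (χ ∧ ψ))) = 2/3 ∨ 2/3 = 2/3
¬(ψ ≡ ¬φ) ⊃ (((φ ∨ φ) ∨ ψ) ∨ ((ψ ∨ φ) ≡ (φ ≡ (χ ∧ ψ)))) = 1 ⊃ 2/3 = 2/3
χ ≡ χ = 2/3 ≡ 2/3 = 1
ψ ≡ φ = 2/3 ≡ 2/3 = 1
¬ψ = ¬2/3 = 0
(ψ ≡ φ) ∧ ¬ψ = 1 ∧ 0 = 0
(χ ≡ χ) ⊃ ((ψ ≡ φ) ∧ ¬ψ) = 1 ⊃ 0 = 0
¬χ = ¬2/3 = 0
¬χ ∧ χ = 0 ∧ 2/3 = 0
¬(¬χ ∧ χ) = ¬0 = 1
((χ ≡ χ) ⊃ ((ψ ≡ φ) ∧ ¬ψ)) ⊃ ¬(¬χ ∧ χ) = 0 ⊃ 1 = 1
(¬(ψ ≡ ¬φ) ⊃ (((φ ∨ φ) ∨ ψ) ∨ ((ψ ∨ φ) ≡ (φ ≡ (χ ∧ ψ))))) ∧ (((χ ≡ χ) ⊃ ((ψ ≡ φ) ∧ ¬ψ)) ⊃ ¬(¬χ ∧ χ)) = 2/3 ∧ 1 = 2/3
(¬(¬ψ ≡ ψ) ≡ ((ψ ⊃ ψ) ⊃ ((φ ≡ (χ ≡ χ)) ≡ (φ ∧ (ψ ⊃ χ))))) ⊃ ((¬(ψ ≡ ¬φ) ⊃ (((φ ∨ φ) ∨ ψ) ∨ ((ψ ∨ φ) ≡ (φ ≡ (χ ∧ ψ))))) ∧ (((χ ≡ χ) ⊃ ((ψ ≡ φ) ∧ ¬ψ)) ⊃ ¬(¬χ ∧ χ))) = 1 ⊃ 2/3 = 2/3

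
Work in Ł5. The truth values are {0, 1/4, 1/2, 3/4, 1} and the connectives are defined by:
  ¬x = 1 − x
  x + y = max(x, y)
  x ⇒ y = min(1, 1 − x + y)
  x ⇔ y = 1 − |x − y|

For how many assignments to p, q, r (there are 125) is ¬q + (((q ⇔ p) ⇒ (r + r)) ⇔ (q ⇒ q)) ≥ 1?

value 1: 75 assignments (counts)
value 3/4: 27 assignments
value 1/2: 16 assignments
value 1/4: 6 assignments
value 0: 1 assignment
So 75 of the 125 assignments meet the threshold.

75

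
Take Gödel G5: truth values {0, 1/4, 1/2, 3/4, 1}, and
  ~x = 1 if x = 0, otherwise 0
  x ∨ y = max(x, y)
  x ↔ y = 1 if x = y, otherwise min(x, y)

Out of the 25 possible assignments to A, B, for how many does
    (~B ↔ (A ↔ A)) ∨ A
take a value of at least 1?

9

value 1: 9 assignments (counts)
value 3/4: 4 assignments
value 1/2: 4 assignments
value 1/4: 4 assignments
value 0: 4 assignments
So 9 of the 25 assignments meet the threshold.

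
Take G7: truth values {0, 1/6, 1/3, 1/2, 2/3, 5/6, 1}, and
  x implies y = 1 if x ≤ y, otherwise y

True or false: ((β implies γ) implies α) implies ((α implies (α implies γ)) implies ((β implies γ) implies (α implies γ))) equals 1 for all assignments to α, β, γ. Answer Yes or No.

Yes

At α = 1, β = 1/6, γ = 1/3, for instance:
β implies γ = 1/6 implies 1/3 = 1
(β implies γ) implies α = 1 implies 1 = 1
α implies γ = 1 implies 1/3 = 1/3
α implies (α implies γ) = 1 implies 1/3 = 1/3
(β implies γ) implies (α implies γ) = 1 implies 1/3 = 1/3
(α implies (α implies γ)) implies ((β implies γ) implies (α implies γ)) = 1/3 implies 1/3 = 1
((β implies γ) implies α) implies ((α implies (α implies γ)) implies ((β implies γ) implies (α implies γ))) = 1 implies 1 = 1
and checking the remaining 342 assignments likewise gives ≥ 1 in every case.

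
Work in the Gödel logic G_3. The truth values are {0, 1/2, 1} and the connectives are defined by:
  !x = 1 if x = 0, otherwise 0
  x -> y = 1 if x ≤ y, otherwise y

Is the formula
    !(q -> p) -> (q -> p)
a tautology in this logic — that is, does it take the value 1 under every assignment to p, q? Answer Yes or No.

Counterexample: take p = 0, q = 1/2.
q -> p = 1/2 -> 0 = 0
!(q -> p) = !0 = 1
!(q -> p) -> (q -> p) = 1 -> 0 = 0
This gives 0 ≠ 1.

No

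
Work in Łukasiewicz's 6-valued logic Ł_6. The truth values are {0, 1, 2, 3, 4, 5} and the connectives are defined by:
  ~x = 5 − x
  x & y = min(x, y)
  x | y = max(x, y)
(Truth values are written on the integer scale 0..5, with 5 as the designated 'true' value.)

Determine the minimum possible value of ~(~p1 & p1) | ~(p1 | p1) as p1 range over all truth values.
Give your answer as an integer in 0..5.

Take p1 = 2:
~p1 = ~2 = 3
~p1 & p1 = 3 & 2 = 2
~(~p1 & p1) = ~2 = 3
p1 | p1 = 2 | 2 = 2
~(p1 | p1) = ~2 = 3
~(~p1 & p1) | ~(p1 | p1) = 3 | 3 = 3
No assignment yields a value below 3, so this is the minimum.

3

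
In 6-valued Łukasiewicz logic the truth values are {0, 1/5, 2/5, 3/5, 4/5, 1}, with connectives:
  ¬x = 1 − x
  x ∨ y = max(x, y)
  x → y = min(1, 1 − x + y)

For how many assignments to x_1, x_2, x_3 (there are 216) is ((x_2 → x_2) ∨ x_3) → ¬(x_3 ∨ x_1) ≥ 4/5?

24

value 1: 6 assignments (counts)
value 4/5: 18 assignments (counts)
value 3/5: 30 assignments
value 2/5: 42 assignments
value 1/5: 54 assignments
value 0: 66 assignments
So 24 of the 216 assignments meet the threshold.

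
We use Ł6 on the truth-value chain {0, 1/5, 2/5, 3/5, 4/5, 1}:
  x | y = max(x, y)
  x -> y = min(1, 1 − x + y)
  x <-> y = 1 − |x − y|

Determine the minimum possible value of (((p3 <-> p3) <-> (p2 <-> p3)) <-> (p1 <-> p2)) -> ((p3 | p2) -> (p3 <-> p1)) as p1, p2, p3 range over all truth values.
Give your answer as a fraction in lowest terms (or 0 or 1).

Take p1 = 0, p2 = 2/5, p3 = 1:
p3 <-> p3 = 1 <-> 1 = 1
p2 <-> p3 = 2/5 <-> 1 = 2/5
(p3 <-> p3) <-> (p2 <-> p3) = 1 <-> 2/5 = 2/5
p1 <-> p2 = 0 <-> 2/5 = 3/5
((p3 <-> p3) <-> (p2 <-> p3)) <-> (p1 <-> p2) = 2/5 <-> 3/5 = 4/5
p3 | p2 = 1 | 2/5 = 1
p3 <-> p1 = 1 <-> 0 = 0
(p3 | p2) -> (p3 <-> p1) = 1 -> 0 = 0
(((p3 <-> p3) <-> (p2 <-> p3)) <-> (p1 <-> p2)) -> ((p3 | p2) -> (p3 <-> p1)) = 4/5 -> 0 = 1/5
No assignment yields a value below 1/5, so this is the minimum.

1/5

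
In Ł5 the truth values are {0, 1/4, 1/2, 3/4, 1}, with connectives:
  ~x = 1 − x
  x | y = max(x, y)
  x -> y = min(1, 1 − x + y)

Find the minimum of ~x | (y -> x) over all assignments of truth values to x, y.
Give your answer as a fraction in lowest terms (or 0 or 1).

Take x = 1/2, y = 1:
~x = ~1/2 = 1/2
y -> x = 1 -> 1/2 = 1/2
~x | (y -> x) = 1/2 | 1/2 = 1/2
No assignment yields a value below 1/2, so this is the minimum.

1/2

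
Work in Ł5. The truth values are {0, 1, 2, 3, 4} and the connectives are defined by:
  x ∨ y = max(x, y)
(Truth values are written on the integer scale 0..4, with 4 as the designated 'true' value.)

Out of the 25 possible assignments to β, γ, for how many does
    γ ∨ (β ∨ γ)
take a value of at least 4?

value 4: 9 assignments (counts)
value 3: 7 assignments
value 2: 5 assignments
value 1: 3 assignments
value 0: 1 assignment
So 9 of the 25 assignments meet the threshold.

9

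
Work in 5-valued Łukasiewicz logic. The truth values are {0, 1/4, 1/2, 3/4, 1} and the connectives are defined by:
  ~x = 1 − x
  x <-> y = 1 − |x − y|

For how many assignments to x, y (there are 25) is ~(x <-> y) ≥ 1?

2

value 1: 2 assignments (counts)
value 3/4: 4 assignments
value 1/2: 6 assignments
value 1/4: 8 assignments
value 0: 5 assignments
So 2 of the 25 assignments meet the threshold.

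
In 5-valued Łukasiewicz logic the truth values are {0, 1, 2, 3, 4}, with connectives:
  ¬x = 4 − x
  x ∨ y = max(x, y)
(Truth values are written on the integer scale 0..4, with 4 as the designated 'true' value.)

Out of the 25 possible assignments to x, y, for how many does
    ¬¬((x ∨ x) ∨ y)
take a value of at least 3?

16

value 4: 9 assignments (counts)
value 3: 7 assignments (counts)
value 2: 5 assignments
value 1: 3 assignments
value 0: 1 assignment
So 16 of the 25 assignments meet the threshold.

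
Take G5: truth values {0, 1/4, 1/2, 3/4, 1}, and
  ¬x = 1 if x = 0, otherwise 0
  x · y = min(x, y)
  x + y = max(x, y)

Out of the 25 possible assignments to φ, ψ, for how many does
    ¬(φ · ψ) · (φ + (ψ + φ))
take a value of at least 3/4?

value 1: 2 assignments (counts)
value 3/4: 2 assignments (counts)
value 1/2: 2 assignments
value 1/4: 2 assignments
value 0: 17 assignments
So 4 of the 25 assignments meet the threshold.

4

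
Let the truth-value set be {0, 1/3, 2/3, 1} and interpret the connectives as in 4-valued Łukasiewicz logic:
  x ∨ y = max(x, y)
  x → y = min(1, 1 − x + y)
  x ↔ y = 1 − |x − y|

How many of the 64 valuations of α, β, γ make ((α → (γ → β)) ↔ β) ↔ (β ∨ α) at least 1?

46

value 1: 46 assignments (counts)
value 2/3: 12 assignments
value 1/3: 5 assignments
value 0: 1 assignment
So 46 of the 64 assignments meet the threshold.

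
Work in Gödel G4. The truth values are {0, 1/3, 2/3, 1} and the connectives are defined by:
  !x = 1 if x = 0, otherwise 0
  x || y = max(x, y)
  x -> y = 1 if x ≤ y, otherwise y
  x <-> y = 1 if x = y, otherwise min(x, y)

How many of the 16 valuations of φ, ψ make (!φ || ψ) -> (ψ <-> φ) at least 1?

10

φ = 0, ψ = 0 ↦ 1  ≥
φ = 0, ψ = 1/3 ↦ 0  <
φ = 0, ψ = 2/3 ↦ 0  <
φ = 0, ψ = 1 ↦ 0  <
φ = 1/3, ψ = 0 ↦ 1  ≥
φ = 1/3, ψ = 1/3 ↦ 1  ≥
φ = 1/3, ψ = 2/3 ↦ 1/3  <
φ = 1/3, ψ = 1 ↦ 1/3  <
φ = 2/3, ψ = 0 ↦ 1  ≥
φ = 2/3, ψ = 1/3 ↦ 1  ≥
φ = 2/3, ψ = 2/3 ↦ 1  ≥
φ = 2/3, ψ = 1 ↦ 2/3  <
φ = 1, ψ = 0 ↦ 1  ≥
φ = 1, ψ = 1/3 ↦ 1  ≥
φ = 1, ψ = 2/3 ↦ 1  ≥
φ = 1, ψ = 1 ↦ 1  ≥
So 10 of the 16 assignments meet the threshold.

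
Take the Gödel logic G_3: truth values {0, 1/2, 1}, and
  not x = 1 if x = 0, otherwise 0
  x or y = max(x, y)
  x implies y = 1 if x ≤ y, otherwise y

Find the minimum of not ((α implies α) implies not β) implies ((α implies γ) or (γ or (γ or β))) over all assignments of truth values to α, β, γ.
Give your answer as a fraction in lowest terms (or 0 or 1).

Take α = 1/2, β = 1/2, γ = 0:
α implies α = 1/2 implies 1/2 = 1
not β = not 1/2 = 0
(α implies α) implies not β = 1 implies 0 = 0
not ((α implies α) implies not β) = not 0 = 1
α implies γ = 1/2 implies 0 = 0
γ or β = 0 or 1/2 = 1/2
γ or (γ or β) = 0 or 1/2 = 1/2
(α implies γ) or (γ or (γ or β)) = 0 or 1/2 = 1/2
not ((α implies α) implies not β) implies ((α implies γ) or (γ or (γ or β))) = 1 implies 1/2 = 1/2
No assignment yields a value below 1/2, so this is the minimum.

1/2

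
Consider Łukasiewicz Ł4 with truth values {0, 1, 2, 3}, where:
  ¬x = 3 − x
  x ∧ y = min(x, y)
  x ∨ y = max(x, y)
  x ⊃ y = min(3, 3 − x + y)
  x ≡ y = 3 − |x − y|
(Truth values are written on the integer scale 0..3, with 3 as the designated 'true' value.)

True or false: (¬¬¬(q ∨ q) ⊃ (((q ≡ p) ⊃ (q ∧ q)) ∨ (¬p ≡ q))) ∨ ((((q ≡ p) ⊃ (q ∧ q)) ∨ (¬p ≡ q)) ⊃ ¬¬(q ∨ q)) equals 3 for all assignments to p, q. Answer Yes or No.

Counterexample: take p = 1, q = 0.
q ∨ q = 0 ∨ 0 = 0
¬(q ∨ q) = ¬0 = 3
¬¬(q ∨ q) = ¬3 = 0
¬¬¬(q ∨ q) = ¬0 = 3
q ≡ p = 0 ≡ 1 = 2
q ∧ q = 0 ∧ 0 = 0
(q ≡ p) ⊃ (q ∧ q) = 2 ⊃ 0 = 1
¬p = ¬1 = 2
¬p ≡ q = 2 ≡ 0 = 1
((q ≡ p) ⊃ (q ∧ q)) ∨ (¬p ≡ q) = 1 ∨ 1 = 1
¬¬¬(q ∨ q) ⊃ (((q ≡ p) ⊃ (q ∧ q)) ∨ (¬p ≡ q)) = 3 ⊃ 1 = 1
q ≡ p = 0 ≡ 1 = 2
q ∧ q = 0 ∧ 0 = 0
(q ≡ p) ⊃ (q ∧ q) = 2 ⊃ 0 = 1
¬p = ¬1 = 2
¬p ≡ q = 2 ≡ 0 = 1
((q ≡ p) ⊃ (q ∧ q)) ∨ (¬p ≡ q) = 1 ∨ 1 = 1
q ∨ q = 0 ∨ 0 = 0
¬(q ∨ q) = ¬0 = 3
¬¬(q ∨ q) = ¬3 = 0
(((q ≡ p) ⊃ (q ∧ q)) ∨ (¬p ≡ q)) ⊃ ¬¬(q ∨ q) = 1 ⊃ 0 = 2
(¬¬¬(q ∨ q) ⊃ (((q ≡ p) ⊃ (q ∧ q)) ∨ (¬p ≡ q))) ∨ ((((q ≡ p) ⊃ (q ∧ q)) ∨ (¬p ≡ q)) ⊃ ¬¬(q ∨ q)) = 1 ∨ 2 = 2
This gives 2 ≠ 3.

No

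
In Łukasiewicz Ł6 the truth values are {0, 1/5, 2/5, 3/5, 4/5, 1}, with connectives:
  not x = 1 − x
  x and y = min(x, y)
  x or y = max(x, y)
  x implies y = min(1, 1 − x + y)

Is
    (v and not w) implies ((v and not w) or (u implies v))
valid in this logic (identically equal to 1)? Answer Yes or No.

Yes

At u = 2/5, v = 3/5, w = 2/5, for instance:
not w = not 2/5 = 3/5
v and not w = 3/5 and 3/5 = 3/5
u implies v = 2/5 implies 3/5 = 1
(v and not w) or (u implies v) = 3/5 or 1 = 1
(v and not w) implies ((v and not w) or (u implies v)) = 3/5 implies 1 = 1
and checking the remaining 215 assignments likewise gives ≥ 1 in every case.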